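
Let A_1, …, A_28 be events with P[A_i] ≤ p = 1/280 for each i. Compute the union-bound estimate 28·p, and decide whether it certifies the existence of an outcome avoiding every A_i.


Union bound: P[∪_{i=1}^{28} A_i] ≤ Σ_i P[A_i] ≤ 28·p = 28·(1/280) = 1/10.
Numerically: 1/10 ≈ 0.100.
Is 1/10 < 1? YES.
Since P[∪ A_i] ≤ 1/10 < 1, the complement has P[∩ A_i^c] ≥ 1 − 1/10 = 9/10 > 0, so some outcome avoids every A_i.

28·p = 1/10 ≈ 0.100; existence CERTIFIED by the union bound.


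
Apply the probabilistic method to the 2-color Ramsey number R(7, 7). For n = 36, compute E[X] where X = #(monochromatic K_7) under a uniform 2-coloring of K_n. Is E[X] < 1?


E[X] = C(36, 7) · 2^{1 − 21} = 8347680 · 2^{−20} = 8347680/1048576.
As a reduced fraction: E[X] = 260865/32768 ≈ 7.960968.
Is E[X] < 1? NO.
Since E[X] ≥ 1, the first-moment bound is inconclusive at n = 36; it does NOT by itself certify R(7, 7) > 36.

E[X] = 260865/32768 ≈ 7.960968; E[X] ≥ 1; first-moment method inconclusive here.


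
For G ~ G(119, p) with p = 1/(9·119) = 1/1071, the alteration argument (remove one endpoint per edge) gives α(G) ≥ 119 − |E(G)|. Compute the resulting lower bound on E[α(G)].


E[|E(G)|] = C(119, 2)·p = 7021 · (1/1071) = 59/9.
E[α(G)] ≥ n − E[|E(G)|] = 119 − 59/9 = 1012/9.
Numerically: ≈ 112.4444.
(This is only a lower bound; the true E[α(G)] may be larger.)

E[α(G)] ≥ 1012/9 ≈ 112.4444.


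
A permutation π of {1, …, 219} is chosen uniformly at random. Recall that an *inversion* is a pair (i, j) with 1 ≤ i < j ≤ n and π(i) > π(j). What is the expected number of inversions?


Write X = Σ X_I over the C(219, 2) = 23871 pairs i < j, with X_I the indicator of one inversion.
There are 23871 indicators.
For each fixed pair i < j, the values π(i) and π(j) are two distinct elements of {1, …, 219} in uniformly random order; by symmetry P[π(i) > π(j)] = 1/2.
By linearity: E[X] = 23871 · (1/2) = C(219, 2) · (1/2) = 23871/2 = 23871/2 ≈ 11935.50000.

E[X] = 23871/2 = 11935.50000.


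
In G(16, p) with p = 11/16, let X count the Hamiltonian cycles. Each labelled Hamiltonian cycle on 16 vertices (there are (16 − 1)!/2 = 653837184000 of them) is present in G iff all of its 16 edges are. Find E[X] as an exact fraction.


K_16 has (16 − 1)!/2 = 653837184000 labelled Hamiltonian cycles.
For each such Hamiltonian cycle H, let X_H = 1 if all 16 edges of H are present in G. Then P[X_H = 1] = p^{16} = (11/16)^{16} = 45949729863572161/18446744073709551616.
By linearity of expectation: E[X] = Σ_H E[X_H] = 653837184000 · p^{16} = 653837184000 · 45949729863572161/18446744073709551616 = 29339494120662818290072875/18014398509481984.
Numerically: E[X] ≈ 1.6287e+09.

E[X] = 653837184000 · (11/16)^{16} = 29339494120662818290072875/18014398509481984 ≈ 1.6287e+09.


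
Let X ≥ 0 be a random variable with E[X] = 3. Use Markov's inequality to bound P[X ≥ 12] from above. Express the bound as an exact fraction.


μ = E[X] = 3, a = 12.
Markov: P[X ≥ 12] ≤ μ/a = (3)/12 = 1/4.
Numerically: ≈ 0.2500.
(Since a = 12 > μ = 3.0000, the bound 1/4 is < 1 and informative.)

P[X ≥ 12] ≤ 1/4 ≈ 0.2500.


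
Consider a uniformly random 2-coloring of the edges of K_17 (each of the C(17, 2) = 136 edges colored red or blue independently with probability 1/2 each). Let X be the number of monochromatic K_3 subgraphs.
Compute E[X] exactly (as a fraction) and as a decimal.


Let X = Σ_S X_S over the C(17, 3) = 680 subsets S of size 3, where X_S = 1 if the K_3 on S is monochromatic.
For a fixed S, the K_3 on S has C(3, 2) = 3 edges. P[all 3 edges red] = (1/2)^3, and likewise for blue, so P[monochromatic] = 2·(1/2)^3 = 2^{1 − 3} = 1/4.
By linearity: E[X] = C(17, 3) · 2^{1 − 3} = 680 · 1/4 = 170.
Numerically: E[X] ≈ 170.00000.

E[X] = C(17,3)·2^(1−C(3,2)) = 170 ≈ 170.00000.


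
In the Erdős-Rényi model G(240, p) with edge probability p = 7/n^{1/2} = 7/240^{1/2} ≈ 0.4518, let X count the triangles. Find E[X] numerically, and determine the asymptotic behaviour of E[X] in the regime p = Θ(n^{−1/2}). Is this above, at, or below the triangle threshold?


Number of potential triangles: C(240, 3) = 2275280.
Each occurs with probability p³ ≈ (0.4518)³ ≈ 9.225231e-02.
By linearity: E[X] = C(240, 3)·p³ ≈ 2275280 · 9.225231e-02 ≈ 209899.8396.
Since α = 1/2 < 1, p = c/n^{1/2} ≫ 1/n is above the triangle threshold p ~ 1/n. Asymptotically E[X] ~ (c³/6)·n^{3(1−α)} = (7³/6)·n^{1.5} → ∞; triangles are abundant w.h.p.

E[X] ≈ 209899.8396; in regime p = Θ(1/n^{1/2}) E[X] diverges (above the triangle threshold p ~ 1/n).


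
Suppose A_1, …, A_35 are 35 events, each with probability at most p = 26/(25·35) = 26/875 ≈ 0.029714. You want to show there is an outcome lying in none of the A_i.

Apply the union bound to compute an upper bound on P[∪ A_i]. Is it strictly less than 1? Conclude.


Union bound: P[∪_{i=1}^{35} A_i] ≤ Σ_i P[A_i] ≤ 35·p = 35·(26/875) = 26/25.
Numerically: 26/25 ≈ 1.040000.
Is 26/25 < 1? NO.
Since the bound 26/25 is ≥ 1, the union bound is uninformative here; it does NOT by itself certify existence.

35·p = 26/25 ≈ 1.040000; existence NOT certified by the union bound.


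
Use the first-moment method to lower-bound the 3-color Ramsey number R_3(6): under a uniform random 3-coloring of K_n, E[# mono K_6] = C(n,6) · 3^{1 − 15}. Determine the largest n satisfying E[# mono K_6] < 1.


We need C(n, 6) · 3^{1 − 15} < 1, i.e. C(n, 6) < 3^{15 − 1} = 4782969.
Check values of n near the boundary:
  n = 36: C(36, 6) = 1947792; 1947792 < 4782969? YES
  n = 37: C(37, 6) = 2324784; 2324784 < 4782969? YES
  n = 38: C(38, 6) = 2760681; 2760681 < 4782969? YES
  n = 39: C(39, 6) = 3262623; 3262623 < 4782969? YES
  n = 40: C(40, 6) = 3838380; 3838380 < 4782969? YES
  n = 41: C(41, 6) = 4496388; 4496388 < 4782969? YES
  n = 42: C(42, 6) = 5245786; 5245786 < 4782969? NO
  n = 43: C(43, 6) = 6096454; 6096454 < 4782969? NO
  n = 44: C(44, 6) = 7059052; 7059052 < 4782969? NO
The largest n with C(n, 6) < 4782969 is n = 41 (where E[X] = 1498796/1594323 ≈ 0.940083). Hence R_3(6) > 41, i.e. R_3(6) ≥ 42.

Largest n = 41; hence R_3(6) > 41.


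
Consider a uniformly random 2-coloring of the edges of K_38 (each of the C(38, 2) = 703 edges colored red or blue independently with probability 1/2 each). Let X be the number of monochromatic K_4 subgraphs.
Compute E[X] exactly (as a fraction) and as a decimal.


Let X = Σ_S X_S over the C(38, 4) = 73815 subsets S of size 4, where X_S = 1 if the K_4 on S is monochromatic.
For a fixed S, the K_4 on S has C(4, 2) = 6 edges. P[all 6 edges red] = (1/2)^6, and likewise for blue, so P[monochromatic] = 2·(1/2)^6 = 2^{1 − 6} = 1/32.
By linearity of expectation: E[X] = C(38, 4) · 2^{1 − 6} = 73815 · 1/32 = 73815/32.
Numerically: E[X] ≈ 2306.718750.

E[X] = C(38,4)·2^(1−C(4,2)) = 73815/32 ≈ 2306.718750.


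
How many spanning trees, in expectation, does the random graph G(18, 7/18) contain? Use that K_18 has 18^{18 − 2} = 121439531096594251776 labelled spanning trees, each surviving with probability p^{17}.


K_18 has 18^{18 − 2} = 121439531096594251776 labelled spanning trees.
For each such spanning tree H, let X_H = 1 if all 17 edges of H are present in G. Then P[X_H = 1] = p^{17} = (7/18)^{17} = 232630513987207/2185911559738696531968.
Summing the indicators: E[X] = Σ_H E[X_H] = 121439531096594251776 · p^{17} = 121439531096594251776 · 232630513987207/2185911559738696531968 = 232630513987207/18.
Numerically: E[X] ≈ 1.292e+13.

E[X] = 121439531096594251776 · (7/18)^{17} = 232630513987207/18 ≈ 1.292e+13.


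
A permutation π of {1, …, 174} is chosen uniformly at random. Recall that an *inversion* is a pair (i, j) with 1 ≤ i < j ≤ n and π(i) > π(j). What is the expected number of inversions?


Write X = Σ X_I over the C(174, 2) = 15051 pairs i < j, with X_I the indicator of one inversion.
There are 15051 indicators.
For each fixed pair i < j, the values π(i) and π(j) are two distinct elements of {1, …, 174} in uniformly random order; by symmetry P[π(i) > π(j)] = 1/2.
By linearity: E[X] = 15051 · (1/2) = C(174, 2) · (1/2) = 15051/2 = 15051/2 ≈ 7525.500.

E[X] = 15051/2 = 7525.500.


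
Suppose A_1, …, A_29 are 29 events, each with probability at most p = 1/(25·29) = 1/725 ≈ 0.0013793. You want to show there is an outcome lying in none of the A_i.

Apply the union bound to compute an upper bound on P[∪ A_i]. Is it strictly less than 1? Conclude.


Union bound: P[∪_{i=1}^{29} A_i] ≤ Σ_i P[A_i] ≤ 29·p = 29·(1/725) = 1/25.
Numerically: 1/25 ≈ 0.0400000.
Is 1/25 < 1? YES.
Since P[∪ A_i] ≤ 1/25 < 1, the complement has P[∩ A_i^c] ≥ 1 − 1/25 = 24/25 > 0, so some outcome avoids every A_i.

29·p = 1/25 ≈ 0.0400000; existence CERTIFIED by the union bound.


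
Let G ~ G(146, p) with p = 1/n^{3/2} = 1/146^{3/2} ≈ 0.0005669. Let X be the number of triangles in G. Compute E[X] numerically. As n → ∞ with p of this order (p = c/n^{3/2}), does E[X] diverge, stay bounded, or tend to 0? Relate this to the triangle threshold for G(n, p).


Number of potential triangles: C(146, 3) = 508080.
Each occurs with probability p³ ≈ (0.0005669)³ ≈ 1.821429e-10.
By linearity: E[X] = C(146, 3)·p³ ≈ 508080 · 1.821429e-10 ≈ 0.0001.
Since α = 3/2 > 1, p = c/n^{3/2} = o(1/n) is below the triangle threshold p ~ 1/n. Asymptotically E[X] ~ (c³/6)·n^{3(1−α)} = (1³/6)·n^{-1.5} → 0, so by Markov's inequality G has no triangles w.h.p.

E[X] ≈ 0.0001; in regime p = Θ(1/n^{3/2}) E[X] tends to 0 (below the triangle threshold p ~ 1/n).


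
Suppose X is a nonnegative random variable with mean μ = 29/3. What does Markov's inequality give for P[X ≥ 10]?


μ = E[X] = 29/3, a = 10.
Markov: P[X ≥ 10] ≤ μ/a = (29/3)/10 = 29/30.
Numerically: ≈ 0.966667.
(Since a = 10 > μ = 9.666667, the bound 29/30 is < 1 and informative.)

P[X ≥ 10] ≤ 29/30 ≈ 0.966667.


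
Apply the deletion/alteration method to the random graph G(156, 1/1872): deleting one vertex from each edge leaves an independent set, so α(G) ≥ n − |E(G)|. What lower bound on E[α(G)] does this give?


E[|E(G)|] = C(156, 2)·p = 12090 · (1/1872) = 155/24.
E[α(G)] ≥ n − E[|E(G)|] = 156 − 155/24 = 3589/24.
Numerically: ≈ 149.542.
(This is only a lower bound; the true E[α(G)] may be larger.)

E[α(G)] ≥ 3589/24 ≈ 149.542.


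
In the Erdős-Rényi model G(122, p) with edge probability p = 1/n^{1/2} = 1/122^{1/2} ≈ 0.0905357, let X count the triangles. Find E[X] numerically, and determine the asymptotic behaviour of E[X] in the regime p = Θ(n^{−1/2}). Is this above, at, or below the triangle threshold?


Number of potential triangles: C(122, 3) = 295240.
Each occurs with probability p³ ≈ (0.0905357)³ ≈ 7.42096279e-04.
By linearity: E[X] = C(122, 3)·p³ ≈ 295240 · 7.42096279e-04 ≈ 219.096505.
Since α = 1/2 < 1, p = c/n^{1/2} ≫ 1/n is above the triangle threshold p ~ 1/n. Asymptotically E[X] ~ (c³/6)·n^{3(1−α)} = (1³/6)·n^{1.5} → ∞; triangles are abundant w.h.p.

E[X] ≈ 219.096505; in regime p = Θ(1/n^{1/2}) E[X] diverges (above the triangle threshold p ~ 1/n).


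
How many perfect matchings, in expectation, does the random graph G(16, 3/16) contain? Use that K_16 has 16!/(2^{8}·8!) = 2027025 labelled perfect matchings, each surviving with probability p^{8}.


K_16 has 16!/(2^{8}·8!) = 2027025 labelled perfect matchings.
For each such perfect matching H, let X_H = 1 if all 8 edges of H are present in G. Then P[X_H = 1] = p^{8} = (3/16)^{8} = 6561/4294967296.
Summing the indicators: E[X] = Σ_H E[X_H] = 2027025 · p^{8} = 2027025 · 6561/4294967296 = 13299311025/4294967296.
Numerically: E[X] ≈ 3.0965.

E[X] = 2027025 · (3/16)^{8} = 13299311025/4294967296 ≈ 3.0965.


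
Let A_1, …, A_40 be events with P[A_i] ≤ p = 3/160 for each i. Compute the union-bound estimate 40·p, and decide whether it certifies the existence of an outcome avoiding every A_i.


Union bound: P[∪_{i=1}^{40} A_i] ≤ Σ_i P[A_i] ≤ 40·p = 40·(3/160) = 3/4.
Numerically: 3/4 ≈ 0.75000.
Is 3/4 < 1? YES.
Since P[∪ A_i] ≤ 3/4 < 1, the complement has P[∩ A_i^c] ≥ 1 − 3/4 = 1/4 > 0, so some outcome avoids every A_i.

40·p = 3/4 ≈ 0.75000; existence CERTIFIED by the union bound.


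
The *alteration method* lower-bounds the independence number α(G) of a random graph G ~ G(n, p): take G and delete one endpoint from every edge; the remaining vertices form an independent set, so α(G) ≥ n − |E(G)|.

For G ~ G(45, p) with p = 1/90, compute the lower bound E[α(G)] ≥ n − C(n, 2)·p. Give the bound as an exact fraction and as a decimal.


E[|E(G)|] = C(45, 2)·p = 990 · (1/90) = 11.
E[α(G)] ≥ n − E[|E(G)|] = 45 − 11 = 34.
Numerically: ≈ 34.00000.
(This is only a lower bound; the true E[α(G)] may be larger.)

E[α(G)] ≥ 34 ≈ 34.00000.


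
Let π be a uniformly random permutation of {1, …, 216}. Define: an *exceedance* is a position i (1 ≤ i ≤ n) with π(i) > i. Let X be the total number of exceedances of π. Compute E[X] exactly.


Write X = Σ_{i=1}^{216} X_i, where X_i = 1_{π(i) > i}.
For each fixed i, π(i) is uniform over {1, …, 216} (marginal of a uniform permutation), so P[π(i) > i] = (n − i)/n. Summing: Σ_{i=1}^{216} (n − i)/n = (0 + 1 + … + 215)/216 = 216(216 − 1)/(2·216) = (216 − 1)/2.
Hence E[X] = Σ_{i=1}^{216} (216 − i)/216 = 215/2 ≈ 107.50000.

E[X] = 215/2 = 107.50000.


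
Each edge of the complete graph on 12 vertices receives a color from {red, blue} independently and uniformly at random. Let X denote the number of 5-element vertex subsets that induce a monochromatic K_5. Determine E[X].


Let X = Σ_S X_S over the C(12, 5) = 792 subsets S of size 5, where X_S = 1 if the K_5 on S is monochromatic.
For a fixed S, the K_5 on S has C(5, 2) = 10 edges. P[all 10 edges red] = (1/2)^10, and likewise for blue, so P[monochromatic] = 2·(1/2)^10 = 2^{1 − 10} = 1/512.
By linearity of expectation: E[X] = C(12, 5) · 2^{1 − 10} = 792 · 1/512 = 99/64.
Numerically: E[X] ≈ 1.5469.

E[X] = C(12,5)·2^(1−C(5,2)) = 99/64 ≈ 1.5469.


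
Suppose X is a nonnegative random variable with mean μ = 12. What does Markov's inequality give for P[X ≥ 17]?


μ = E[X] = 12, a = 17.
Markov: P[X ≥ 17] ≤ μ/a = (12)/17 = 12/17.
Numerically: ≈ 0.70588.
(Since a = 17 > μ = 12.00000, the bound 12/17 is < 1 and informative.)

P[X ≥ 17] ≤ 12/17 ≈ 0.70588.


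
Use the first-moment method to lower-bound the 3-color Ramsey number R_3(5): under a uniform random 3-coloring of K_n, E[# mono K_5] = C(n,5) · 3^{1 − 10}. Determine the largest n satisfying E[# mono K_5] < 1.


We need C(n, 5) · 3^{1 − 10} < 1, i.e. C(n, 5) < 3^{10 − 1} = 19683.
Check values of n near the boundary:
  n = 16: C(16, 5) = 4368; 4368 < 19683? YES
  n = 17: C(17, 5) = 6188; 6188 < 19683? YES
  n = 18: C(18, 5) = 8568; 8568 < 19683? YES
  n = 19: C(19, 5) = 11628; 11628 < 19683? YES
  n = 20: C(20, 5) = 15504; 15504 < 19683? YES
  n = 21: C(21, 5) = 20349; 20349 < 19683? NO
  n = 22: C(22, 5) = 26334; 26334 < 19683? NO
  n = 23: C(23, 5) = 33649; 33649 < 19683? NO
The largest n with C(n, 5) < 19683 is n = 20 (where E[X] = 5168/6561 ≈ 0.7876848). Hence R_3(5) > 20, i.e. R_3(5) ≥ 21.

Largest n = 20; hence R_3(5) > 20.


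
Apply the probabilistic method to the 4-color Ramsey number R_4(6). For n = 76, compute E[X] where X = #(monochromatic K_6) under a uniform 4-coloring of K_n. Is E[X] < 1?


E[X] = C(76, 6) · 4^{1 − 15} = 218618940 · 4^{−14} = 218618940/268435456.
As a reduced fraction: E[X] = 54654735/67108864 ≈ 0.81442.
Is E[X] < 1? YES.
Since E[X] < 1, there exists a 4-coloring of K_{76} with no monochromatic K_6; hence R_4(6) > 76.

E[X] = 54654735/67108864 ≈ 0.81442; E[X] < 1, so R_4(6) > 76.


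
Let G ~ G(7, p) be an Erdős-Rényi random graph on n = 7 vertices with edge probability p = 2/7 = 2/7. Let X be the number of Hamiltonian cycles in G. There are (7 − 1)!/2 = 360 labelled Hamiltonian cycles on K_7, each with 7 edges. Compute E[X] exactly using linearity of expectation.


K_7 has (7 − 1)!/2 = 360 labelled Hamiltonian cycles.
For each such Hamiltonian cycle H, let X_H = 1 if all 7 edges of H are present in G. Then P[X_H = 1] = p^{7} = (2/7)^{7} = 128/823543.
By linearity of expectation: E[X] = Σ_H E[X_H] = 360 · p^{7} = 360 · 128/823543 = 46080/823543.
Numerically: E[X] ≈ 0.05595.

E[X] = 360 · (2/7)^{7} = 46080/823543 ≈ 0.05595.


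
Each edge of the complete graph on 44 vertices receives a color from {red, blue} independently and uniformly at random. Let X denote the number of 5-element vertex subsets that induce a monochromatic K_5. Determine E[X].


Let X = Σ_S X_S over the C(44, 5) = 1086008 subsets S of size 5, where X_S = 1 if the K_5 on S is monochromatic.
For a fixed S, the K_5 on S has C(5, 2) = 10 edges. P[all 10 edges red] = (1/2)^10, and likewise for blue, so P[monochromatic] = 2·(1/2)^10 = 2^{1 − 10} = 1/512.
Summing: E[X] = C(44, 5) · 2^{1 − 10} = 1086008 · 1/512 = 135751/64.
Numerically: E[X] ≈ 2121.109375.

E[X] = C(44,5)·2^(1−C(5,2)) = 135751/64 ≈ 2121.109375.


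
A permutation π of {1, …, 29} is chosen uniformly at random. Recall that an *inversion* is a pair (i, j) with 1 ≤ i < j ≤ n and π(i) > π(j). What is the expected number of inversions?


Write X = Σ X_I over the C(29, 2) = 406 pairs i < j, with X_I the indicator of one inversion.
There are 406 indicators.
For each fixed pair i < j, the values π(i) and π(j) are two distinct elements of {1, …, 29} in uniformly random order; by symmetry P[π(i) > π(j)] = 1/2.
By linearity: E[X] = 406 · (1/2) = C(29, 2) · (1/2) = 406/2 = 203 ≈ 203.00000.

E[X] = 203 = 203.00000.


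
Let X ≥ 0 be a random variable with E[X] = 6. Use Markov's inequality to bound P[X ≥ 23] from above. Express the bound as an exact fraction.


μ = E[X] = 6, a = 23.
Markov: P[X ≥ 23] ≤ μ/a = (6)/23 = 6/23.
Numerically: ≈ 0.260870.
(Since a = 23 > μ = 6.000000, the bound 6/23 is < 1 and informative.)

P[X ≥ 23] ≤ 6/23 ≈ 0.260870.


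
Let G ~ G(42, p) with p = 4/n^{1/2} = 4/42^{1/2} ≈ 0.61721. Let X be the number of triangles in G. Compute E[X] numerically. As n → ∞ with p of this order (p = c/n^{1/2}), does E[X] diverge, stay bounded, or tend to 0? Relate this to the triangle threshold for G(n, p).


Number of potential triangles: C(42, 3) = 11480.
Each occurs with probability p³ ≈ (0.61721)³ ≈ 2.3512891e-01.
By linearity: E[X] = C(42, 3)·p³ ≈ 11480 · 2.3512891e-01 ≈ 2699.27994.
Since α = 1/2 < 1, p = c/n^{1/2} ≫ 1/n is above the triangle threshold p ~ 1/n. Asymptotically E[X] ~ (c³/6)·n^{3(1−α)} = (4³/6)·n^{1.5} → ∞; triangles are abundant w.h.p.

E[X] ≈ 2699.27994; in regime p = Θ(1/n^{1/2}) E[X] diverges (above the triangle threshold p ~ 1/n).


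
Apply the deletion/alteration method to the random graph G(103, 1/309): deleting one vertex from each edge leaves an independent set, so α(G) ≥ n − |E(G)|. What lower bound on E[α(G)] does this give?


E[|E(G)|] = C(103, 2)·p = 5253 · (1/309) = 17.
E[α(G)] ≥ n − E[|E(G)|] = 103 − 17 = 86.
Numerically: ≈ 86.000000.
(This is only a lower bound; the true E[α(G)] may be larger.)

E[α(G)] ≥ 86 ≈ 86.000000.


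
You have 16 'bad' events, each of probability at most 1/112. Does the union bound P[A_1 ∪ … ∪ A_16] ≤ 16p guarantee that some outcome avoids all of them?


Union bound: P[∪_{i=1}^{16} A_i] ≤ Σ_i P[A_i] ≤ 16·p = 16·(1/112) = 1/7.
Numerically: 1/7 ≈ 0.1428571.
Is 1/7 < 1? YES.
Since P[∪ A_i] ≤ 1/7 < 1, the complement has P[∩ A_i^c] ≥ 1 − 1/7 = 6/7 > 0, so some outcome avoids every A_i.

16·p = 1/7 ≈ 0.1428571; existence CERTIFIED by the union bound.


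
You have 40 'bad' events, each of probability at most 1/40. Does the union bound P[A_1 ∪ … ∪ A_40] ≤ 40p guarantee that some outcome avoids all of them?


Union bound: P[∪_{i=1}^{40} A_i] ≤ Σ_i P[A_i] ≤ 40·p = 40·(1/40) = 1.
Numerically: 1 ≈ 1.00000.
Is 1 < 1? NO.
Since the bound 1 is ≥ 1, the union bound is uninformative here; it does NOT by itself certify existence.

40·p = 1 ≈ 1.00000; existence NOT certified by the union bound.


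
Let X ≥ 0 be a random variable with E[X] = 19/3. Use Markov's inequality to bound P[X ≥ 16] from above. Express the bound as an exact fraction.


μ = E[X] = 19/3, a = 16.
Markov: P[X ≥ 16] ≤ μ/a = (19/3)/16 = 19/48.
Numerically: ≈ 0.395833.
(Since a = 16 > μ = 6.333333, the bound 19/48 is < 1 and informative.)

P[X ≥ 16] ≤ 19/48 ≈ 0.395833.


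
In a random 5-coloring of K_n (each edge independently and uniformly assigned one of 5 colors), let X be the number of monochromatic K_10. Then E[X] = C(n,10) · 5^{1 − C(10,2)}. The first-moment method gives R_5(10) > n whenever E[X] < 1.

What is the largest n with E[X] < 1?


We need C(n, 10) · 5^{1 − 45} < 1, i.e. C(n, 10) < 5^{45 − 1} = 5684341886080801486968994140625.
Check values of n near the boundary:
  n = 5387: C(5387, 10) = 5624406917627224603154306376491; 5624406917627224603154306376491 < 5684341886080801486968994140625? YES
  n = 5388: C(5388, 10) = 5634865093375880654852250419586; 5634865093375880654852250419586 < 5684341886080801486968994140625? YES
  n = 5389: C(5389, 10) = 5645340767466558997768874792926; 5645340767466558997768874792926 < 5684341886080801486968994140625? YES
  n = 5390: C(5390, 10) = 5655833965919099070255434039753; 5655833965919099070255434039753 < 5684341886080801486968994140625? YES
  n = 5391: C(5391, 10) = 5666344714787188828795213697883; 5666344714787188828795213697883 < 5684341886080801486968994140625? YES
  n = 5392: C(5392, 10) = 5676873040158402483252283957448; 5676873040158402483252283957448 < 5684341886080801486968994140625? YES
  n = 5393: C(5393, 10) = 5687418968154238267170642278008; 5687418968154238267170642278008 < 5684341886080801486968994140625? NO
The largest n with C(n, 10) < 5684341886080801486968994140625 is n = 5392 (where E[X] = 5676873040158402483252283957448/5684341886080801486968994140625 ≈ 0.999). Hence R_5(10) > 5392, i.e. R_5(10) ≥ 5393.

Largest n = 5392; hence R_5(10) > 5392.


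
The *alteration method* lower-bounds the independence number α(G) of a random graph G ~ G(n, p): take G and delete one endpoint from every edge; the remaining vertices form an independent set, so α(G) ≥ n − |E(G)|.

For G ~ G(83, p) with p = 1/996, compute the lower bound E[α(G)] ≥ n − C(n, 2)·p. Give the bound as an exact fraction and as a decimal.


E[|E(G)|] = C(83, 2)·p = 3403 · (1/996) = 41/12.
E[α(G)] ≥ n − E[|E(G)|] = 83 − 41/12 = 955/12.
Numerically: ≈ 79.5833.
(This is only a lower bound; the true E[α(G)] may be larger.)

E[α(G)] ≥ 955/12 ≈ 79.5833.


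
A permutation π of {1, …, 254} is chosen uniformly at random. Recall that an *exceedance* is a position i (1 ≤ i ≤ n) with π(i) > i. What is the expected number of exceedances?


Write X = Σ_{i=1}^{254} X_i, where X_i = 1_{π(i) > i}.
For each fixed i, π(i) is uniform over {1, …, 254} (marginal of a uniform permutation), so P[π(i) > i] = (n − i)/n. Summing: Σ_{i=1}^{254} (n − i)/n = (0 + 1 + … + 253)/254 = 254(254 − 1)/(2·254) = (254 − 1)/2.
Hence E[X] = Σ_{i=1}^{254} (254 − i)/254 = 253/2 ≈ 126.500.

E[X] = 253/2 = 126.500.


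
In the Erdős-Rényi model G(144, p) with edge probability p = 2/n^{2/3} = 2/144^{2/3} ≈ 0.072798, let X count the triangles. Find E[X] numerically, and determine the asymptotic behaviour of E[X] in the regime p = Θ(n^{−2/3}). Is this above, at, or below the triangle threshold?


Number of potential triangles: C(144, 3) = 487344.
Each occurs with probability p³ ≈ (0.072798)³ ≈ 3.8580247e-04.
By linearity: E[X] = C(144, 3)·p³ ≈ 487344 · 3.8580247e-04 ≈ 188.01852.
Since α = 2/3 < 1, p = c/n^{2/3} ≫ 1/n is above the triangle threshold p ~ 1/n. Asymptotically E[X] ~ (c³/6)·n^{3(1−α)} = (2³/6)·n^{1} → ∞; triangles are abundant w.h.p.

E[X] ≈ 188.01852; in regime p = Θ(1/n^{2/3}) E[X] diverges (above the triangle threshold p ~ 1/n).


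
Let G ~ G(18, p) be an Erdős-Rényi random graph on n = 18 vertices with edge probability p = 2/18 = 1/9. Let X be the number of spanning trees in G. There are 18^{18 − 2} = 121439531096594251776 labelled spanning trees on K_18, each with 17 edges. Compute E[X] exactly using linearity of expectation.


K_18 has 18^{18 − 2} = 121439531096594251776 labelled spanning trees.
For each such spanning tree H, let X_H = 1 if all 17 edges of H are present in G. Then P[X_H = 1] = p^{17} = (1/9)^{17} = 1/16677181699666569.
Summing the indicators: E[X] = Σ_H E[X_H] = 121439531096594251776 · p^{17} = 121439531096594251776 · 1/16677181699666569 = 65536/9.
Numerically: E[X] ≈ 7281.78.

E[X] = 121439531096594251776 · (1/9)^{17} = 65536/9 ≈ 7281.78.


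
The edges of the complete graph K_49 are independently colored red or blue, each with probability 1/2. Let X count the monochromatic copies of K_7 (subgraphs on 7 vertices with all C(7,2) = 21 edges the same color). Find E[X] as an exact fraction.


Let X = Σ_S X_S over the C(49, 7) = 85900584 subsets S of size 7, where X_S = 1 if the K_7 on S is monochromatic.
For a fixed S, the K_7 on S has C(7, 2) = 21 edges. P[all 21 edges red] = (1/2)^21, and likewise for blue, so P[monochromatic] = 2·(1/2)^21 = 2^{1 − 21} = 1/1048576.
Summing: E[X] = C(49, 7) · 2^{1 − 21} = 85900584 · 1/1048576 = 10737573/131072.
Numerically: E[X] ≈ 81.921181.

E[X] = C(49,7)·2^(1−C(7,2)) = 10737573/131072 ≈ 81.921181.


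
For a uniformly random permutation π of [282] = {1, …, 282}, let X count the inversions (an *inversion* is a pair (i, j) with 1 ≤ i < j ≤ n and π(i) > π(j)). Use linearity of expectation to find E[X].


Write X = Σ X_I over the C(282, 2) = 39621 pairs i < j, with X_I the indicator of one inversion.
There are 39621 indicators.
For each fixed pair i < j, the values π(i) and π(j) are two distinct elements of {1, …, 282} in uniformly random order; by symmetry P[π(i) > π(j)] = 1/2.
By linearity: E[X] = 39621 · (1/2) = C(282, 2) · (1/2) = 39621/2 = 39621/2 ≈ 19810.50000.

E[X] = 39621/2 = 19810.50000.


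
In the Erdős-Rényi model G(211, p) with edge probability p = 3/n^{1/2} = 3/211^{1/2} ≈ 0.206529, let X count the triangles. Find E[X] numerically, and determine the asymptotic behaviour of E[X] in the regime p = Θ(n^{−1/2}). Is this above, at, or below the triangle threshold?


Number of potential triangles: C(211, 3) = 1543465.
Each occurs with probability p³ ≈ (0.206529)³ ≈ 8.80927325e-03.
By linearity: E[X] = C(211, 3)·p³ ≈ 1543465 · 8.80927325e-03 ≈ 13596.804933.
Since α = 1/2 < 1, p = c/n^{1/2} ≫ 1/n is above the triangle threshold p ~ 1/n. Asymptotically E[X] ~ (c³/6)·n^{3(1−α)} = (3³/6)·n^{1.5} → ∞; triangles are abundant w.h.p.

E[X] ≈ 13596.804933; in regime p = Θ(1/n^{1/2}) E[X] diverges (above the triangle threshold p ~ 1/n).


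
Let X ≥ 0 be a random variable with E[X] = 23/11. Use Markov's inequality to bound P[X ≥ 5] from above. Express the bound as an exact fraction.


μ = E[X] = 23/11, a = 5.
Markov: P[X ≥ 5] ≤ μ/a = (23/11)/5 = 23/55.
Numerically: ≈ 0.4182.
(Since a = 5 > μ = 2.0909, the bound 23/55 is < 1 and informative.)

P[X ≥ 5] ≤ 23/55 ≈ 0.4182.


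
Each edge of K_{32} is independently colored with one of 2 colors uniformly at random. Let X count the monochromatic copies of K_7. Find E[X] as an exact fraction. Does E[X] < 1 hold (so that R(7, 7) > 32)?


E[X] = C(32, 7) · 2^{1 − 21} = 3365856 · 2^{−20} = 3365856/1048576.
As a reduced fraction: E[X] = 105183/32768 ≈ 3.209930.
Is E[X] < 1? NO.
Since E[X] ≥ 1, the first-moment bound is inconclusive at n = 32; it does NOT by itself certify R(7, 7) > 32.

E[X] = 105183/32768 ≈ 3.209930; E[X] ≥ 1; first-moment method inconclusive here.


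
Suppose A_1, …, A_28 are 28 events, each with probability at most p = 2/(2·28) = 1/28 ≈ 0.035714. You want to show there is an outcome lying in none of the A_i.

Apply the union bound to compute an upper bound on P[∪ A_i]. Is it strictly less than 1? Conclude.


Union bound: P[∪_{i=1}^{28} A_i] ≤ Σ_i P[A_i] ≤ 28·p = 28·(1/28) = 1.
Numerically: 1 ≈ 1.000000.
Is 1 < 1? NO.
Since the bound 1 is ≥ 1, the union bound is uninformative here; it does NOT by itself certify existence.

28·p = 1 ≈ 1.000000; existence NOT certified by the union bound.


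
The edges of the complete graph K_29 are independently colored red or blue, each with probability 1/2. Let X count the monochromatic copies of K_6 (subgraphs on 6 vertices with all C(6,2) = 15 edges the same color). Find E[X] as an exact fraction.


Let X = Σ_S X_S over the C(29, 6) = 475020 subsets S of size 6, where X_S = 1 if the K_6 on S is monochromatic.
For a fixed S, the K_6 on S has C(6, 2) = 15 edges. P[all 15 edges red] = (1/2)^15, and likewise for blue, so P[monochromatic] = 2·(1/2)^15 = 2^{1 − 15} = 1/16384.
Summing: E[X] = C(29, 6) · 2^{1 − 15} = 475020 · 1/16384 = 118755/4096.
Numerically: E[X] ≈ 28.993.

E[X] = C(29,6)·2^(1−C(6,2)) = 118755/4096 ≈ 28.993.


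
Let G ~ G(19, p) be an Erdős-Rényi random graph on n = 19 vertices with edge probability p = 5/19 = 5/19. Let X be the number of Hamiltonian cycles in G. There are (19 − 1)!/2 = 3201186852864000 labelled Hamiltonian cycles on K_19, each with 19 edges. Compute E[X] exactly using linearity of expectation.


K_19 has (19 − 1)!/2 = 3201186852864000 labelled Hamiltonian cycles.
For each such Hamiltonian cycle H, let X_H = 1 if all 19 edges of H are present in G. Then P[X_H = 1] = p^{19} = (5/19)^{19} = 19073486328125/1978419655660313589123979.
Summing the indicators: E[X] = Σ_H E[X_H] = 3201186852864000 · p^{19} = 3201186852864000 · 19073486328125/1978419655660313589123979 = 61057793671875000000000000000/1978419655660313589123979.
Numerically: E[X] ≈ 3.09e+04.

E[X] = 3201186852864000 · (5/19)^{19} = 61057793671875000000000000000/1978419655660313589123979 ≈ 3.09e+04.


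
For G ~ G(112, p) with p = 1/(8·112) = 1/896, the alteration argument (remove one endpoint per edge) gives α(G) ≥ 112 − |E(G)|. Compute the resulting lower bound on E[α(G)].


E[|E(G)|] = C(112, 2)·p = 6216 · (1/896) = 111/16.
E[α(G)] ≥ n − E[|E(G)|] = 112 − 111/16 = 1681/16.
Numerically: ≈ 105.0625.
(This is only a lower bound; the true E[α(G)] may be larger.)

E[α(G)] ≥ 1681/16 ≈ 105.0625.


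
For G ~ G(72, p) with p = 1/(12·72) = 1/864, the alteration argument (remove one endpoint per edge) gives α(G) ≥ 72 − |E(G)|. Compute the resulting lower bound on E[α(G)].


E[|E(G)|] = C(72, 2)·p = 2556 · (1/864) = 71/24.
E[α(G)] ≥ n − E[|E(G)|] = 72 − 71/24 = 1657/24.
Numerically: ≈ 69.042.
(This is only a lower bound; the true E[α(G)] may be larger.)

E[α(G)] ≥ 1657/24 ≈ 69.042.


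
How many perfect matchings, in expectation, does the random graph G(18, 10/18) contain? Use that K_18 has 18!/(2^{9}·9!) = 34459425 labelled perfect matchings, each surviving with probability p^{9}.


K_18 has 18!/(2^{9}·9!) = 34459425 labelled perfect matchings.
For each such perfect matching H, let X_H = 1 if all 9 edges of H are present in G. Then P[X_H = 1] = p^{9} = (5/9)^{9} = 1953125/387420489.
Summing the indicators: E[X] = Σ_H E[X_H] = 34459425 · p^{9} = 34459425 · 1953125/387420489 = 830908203125/4782969.
Numerically: E[X] ≈ 1.737e+05.

E[X] = 34459425 · (5/9)^{9} = 830908203125/4782969 ≈ 1.737e+05.


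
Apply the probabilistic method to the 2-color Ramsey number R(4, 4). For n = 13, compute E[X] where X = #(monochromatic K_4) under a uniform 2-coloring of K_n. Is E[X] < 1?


E[X] = C(13, 4) · 2^{1 − 6} = 715 · 2^{−5} = 715/32.
As a reduced fraction: E[X] = 715/32 ≈ 22.3437500.
Is E[X] < 1? NO.
Since E[X] ≥ 1, the first-moment bound is inconclusive at n = 13; it does NOT by itself certify R(4, 4) > 13.

E[X] = 715/32 ≈ 22.3437500; E[X] ≥ 1; first-moment method inconclusive here.


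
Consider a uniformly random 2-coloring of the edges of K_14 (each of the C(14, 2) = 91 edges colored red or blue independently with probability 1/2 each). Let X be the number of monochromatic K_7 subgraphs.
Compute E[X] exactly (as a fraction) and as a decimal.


Let X = Σ_S X_S over the C(14, 7) = 3432 subsets S of size 7, where X_S = 1 if the K_7 on S is monochromatic.
For a fixed S, the K_7 on S has C(7, 2) = 21 edges. P[all 21 edges red] = (1/2)^21, and likewise for blue, so P[monochromatic] = 2·(1/2)^21 = 2^{1 − 21} = 1/1048576.
By linearity of expectation: E[X] = C(14, 7) · 2^{1 − 21} = 3432 · 1/1048576 = 429/131072.
Numerically: E[X] ≈ 0.003.

E[X] = C(14,7)·2^(1−C(7,2)) = 429/131072 ≈ 0.003.


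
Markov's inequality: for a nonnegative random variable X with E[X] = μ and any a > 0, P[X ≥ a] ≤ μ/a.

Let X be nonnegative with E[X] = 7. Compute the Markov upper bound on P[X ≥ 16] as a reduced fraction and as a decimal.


μ = E[X] = 7, a = 16.
Markov: P[X ≥ 16] ≤ μ/a = (7)/16 = 7/16.
Numerically: ≈ 0.438.
(Since a = 16 > μ = 7.000, the bound 7/16 is < 1 and informative.)

P[X ≥ 16] ≤ 7/16 ≈ 0.438.


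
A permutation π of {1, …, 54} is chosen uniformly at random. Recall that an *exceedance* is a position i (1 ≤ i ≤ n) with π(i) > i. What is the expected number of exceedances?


Write X = Σ_{i=1}^{54} X_i, where X_i = 1_{π(i) > i}.
For each fixed i, π(i) is uniform over {1, …, 54} (marginal of a uniform permutation), so P[π(i) > i] = (n − i)/n. Summing: Σ_{i=1}^{54} (n − i)/n = (0 + 1 + … + 53)/54 = 54(54 − 1)/(2·54) = (54 − 1)/2.
Hence E[X] = Σ_{i=1}^{54} (54 − i)/54 = 53/2 ≈ 26.500.

E[X] = 53/2 = 26.500.


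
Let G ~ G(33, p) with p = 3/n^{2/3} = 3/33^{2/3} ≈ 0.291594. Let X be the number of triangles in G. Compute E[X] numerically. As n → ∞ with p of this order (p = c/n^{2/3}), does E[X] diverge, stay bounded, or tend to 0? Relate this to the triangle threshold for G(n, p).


Number of potential triangles: C(33, 3) = 5456.
Each occurs with probability p³ ≈ (0.291594)³ ≈ 2.47933884e-02.
By linearity: E[X] = C(33, 3)·p³ ≈ 5456 · 2.47933884e-02 ≈ 135.272727.
Since α = 2/3 < 1, p = c/n^{2/3} ≫ 1/n is above the triangle threshold p ~ 1/n. Asymptotically E[X] ~ (c³/6)·n^{3(1−α)} = (3³/6)·n^{1} → ∞; triangles are abundant w.h.p.

E[X] ≈ 135.272727; in regime p = Θ(1/n^{2/3}) E[X] diverges (above the triangle threshold p ~ 1/n).


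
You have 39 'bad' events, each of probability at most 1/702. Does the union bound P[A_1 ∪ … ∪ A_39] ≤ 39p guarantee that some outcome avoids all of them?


Union bound: P[∪_{i=1}^{39} A_i] ≤ Σ_i P[A_i] ≤ 39·p = 39·(1/702) = 1/18.
Numerically: 1/18 ≈ 0.0555556.
Is 1/18 < 1? YES.
Since P[∪ A_i] ≤ 1/18 < 1, the complement has P[∩ A_i^c] ≥ 1 − 1/18 = 17/18 > 0, so some outcome avoids every A_i.

39·p = 1/18 ≈ 0.0555556; existence CERTIFIED by the union bound.


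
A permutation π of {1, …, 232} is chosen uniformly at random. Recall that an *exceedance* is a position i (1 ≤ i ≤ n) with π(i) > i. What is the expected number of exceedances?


Write X = Σ_{i=1}^{232} X_i, where X_i = 1_{π(i) > i}.
For each fixed i, π(i) is uniform over {1, …, 232} (marginal of a uniform permutation), so P[π(i) > i] = (n − i)/n. Summing: Σ_{i=1}^{232} (n − i)/n = (0 + 1 + … + 231)/232 = 232(232 − 1)/(2·232) = (232 − 1)/2.
Hence E[X] = Σ_{i=1}^{232} (232 − i)/232 = 231/2 ≈ 115.50000.

E[X] = 231/2 = 115.50000.


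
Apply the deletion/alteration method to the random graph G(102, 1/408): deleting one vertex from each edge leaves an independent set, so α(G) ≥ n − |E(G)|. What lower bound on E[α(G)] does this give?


E[|E(G)|] = C(102, 2)·p = 5151 · (1/408) = 101/8.
E[α(G)] ≥ n − E[|E(G)|] = 102 − 101/8 = 715/8.
Numerically: ≈ 89.375.
(This is only a lower bound; the true E[α(G)] may be larger.)

E[α(G)] ≥ 715/8 ≈ 89.375.


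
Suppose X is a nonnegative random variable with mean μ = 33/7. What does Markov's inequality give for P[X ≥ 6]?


μ = E[X] = 33/7, a = 6.
Markov: P[X ≥ 6] ≤ μ/a = (33/7)/6 = 11/14.
Numerically: ≈ 0.78571.
(Since a = 6 > μ = 4.71429, the bound 11/14 is < 1 and informative.)

P[X ≥ 6] ≤ 11/14 ≈ 0.78571.


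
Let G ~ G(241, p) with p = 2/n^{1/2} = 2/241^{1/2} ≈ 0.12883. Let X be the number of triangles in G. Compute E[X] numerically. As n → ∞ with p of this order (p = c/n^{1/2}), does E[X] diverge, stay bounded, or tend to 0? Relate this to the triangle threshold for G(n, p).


Number of potential triangles: C(241, 3) = 2303960.
Each occurs with probability p³ ≈ (0.12883)³ ≈ 2.1382793e-03.
By linearity: E[X] = C(241, 3)·p³ ≈ 2303960 · 2.1382793e-03 ≈ 4926.50988.
Since α = 1/2 < 1, p = c/n^{1/2} ≫ 1/n is above the triangle threshold p ~ 1/n. Asymptotically E[X] ~ (c³/6)·n^{3(1−α)} = (2³/6)·n^{1.5} → ∞; triangles are abundant w.h.p.

E[X] ≈ 4926.50988; in regime p = Θ(1/n^{1/2}) E[X] diverges (above the triangle threshold p ~ 1/n).


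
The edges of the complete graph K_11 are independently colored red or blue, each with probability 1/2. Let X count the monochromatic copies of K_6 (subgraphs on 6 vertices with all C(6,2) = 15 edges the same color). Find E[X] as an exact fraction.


Let X = Σ_S X_S over the C(11, 6) = 462 subsets S of size 6, where X_S = 1 if the K_6 on S is monochromatic.
For a fixed S, the K_6 on S has C(6, 2) = 15 edges. P[all 15 edges red] = (1/2)^15, and likewise for blue, so P[monochromatic] = 2·(1/2)^15 = 2^{1 − 15} = 1/16384.
By linearity: E[X] = C(11, 6) · 2^{1 − 15} = 462 · 1/16384 = 231/8192.
Numerically: E[X] ≈ 0.02820.

E[X] = C(11,6)·2^(1−C(6,2)) = 231/8192 ≈ 0.02820.


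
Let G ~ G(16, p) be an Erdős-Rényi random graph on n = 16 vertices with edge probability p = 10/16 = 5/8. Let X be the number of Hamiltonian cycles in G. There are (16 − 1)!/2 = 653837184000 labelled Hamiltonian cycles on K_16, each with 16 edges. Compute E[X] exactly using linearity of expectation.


K_16 has (16 − 1)!/2 = 653837184000 labelled Hamiltonian cycles.
For each such Hamiltonian cycle H, let X_H = 1 if all 16 edges of H are present in G. Then P[X_H = 1] = p^{16} = (5/8)^{16} = 152587890625/281474976710656.
By linearity: E[X] = Σ_H E[X_H] = 653837184000 · p^{16} = 653837184000 · 152587890625/281474976710656 = 97429332733154296875/274877906944.
Numerically: E[X] ≈ 3.5445e+08.

E[X] = 653837184000 · (5/8)^{16} = 97429332733154296875/274877906944 ≈ 3.5445e+08.


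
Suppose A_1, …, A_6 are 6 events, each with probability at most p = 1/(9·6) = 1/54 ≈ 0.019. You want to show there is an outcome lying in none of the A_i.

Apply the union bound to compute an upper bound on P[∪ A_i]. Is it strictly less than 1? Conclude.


Union bound: P[∪_{i=1}^{6} A_i] ≤ Σ_i P[A_i] ≤ 6·p = 6·(1/54) = 1/9.
Numerically: 1/9 ≈ 0.111.
Is 1/9 < 1? YES.
Since P[∪ A_i] ≤ 1/9 < 1, the complement has P[∩ A_i^c] ≥ 1 − 1/9 = 8/9 > 0, so some outcome avoids every A_i.

6·p = 1/9 ≈ 0.111; existence CERTIFIED by the union bound.


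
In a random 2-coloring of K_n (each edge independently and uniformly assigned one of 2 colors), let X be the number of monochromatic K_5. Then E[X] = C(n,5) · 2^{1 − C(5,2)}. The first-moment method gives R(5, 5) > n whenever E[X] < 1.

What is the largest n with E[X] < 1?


We need C(n, 5) · 2^{1 − 10} < 1, i.e. C(n, 5) < 2^{10 − 1} = 512.
Check values of n near the boundary:
  n = 8: C(8, 5) = 56; 56 < 512? YES
  n = 9: C(9, 5) = 126; 126 < 512? YES
  n = 10: C(10, 5) = 252; 252 < 512? YES
  n = 11: C(11, 5) = 462; 462 < 512? YES
  n = 12: C(12, 5) = 792; 792 < 512? NO
The largest n with C(n, 5) < 512 is n = 11 (where E[X] = 231/256 ≈ 0.9023438). Hence R(5, 5) > 11, i.e. R(5, 5) ≥ 12.

Largest n = 11; hence R(5, 5) > 11.
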